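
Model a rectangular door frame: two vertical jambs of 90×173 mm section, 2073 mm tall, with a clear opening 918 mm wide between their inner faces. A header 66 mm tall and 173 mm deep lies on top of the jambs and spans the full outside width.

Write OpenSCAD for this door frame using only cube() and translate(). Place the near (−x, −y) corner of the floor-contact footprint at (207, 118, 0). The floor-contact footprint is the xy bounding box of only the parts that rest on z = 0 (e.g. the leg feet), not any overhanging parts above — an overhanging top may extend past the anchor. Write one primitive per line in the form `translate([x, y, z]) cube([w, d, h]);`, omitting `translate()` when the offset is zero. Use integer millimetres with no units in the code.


translate([207, 118, 0]) cube([90, 173, 2073]);
translate([1215, 118, 0]) cube([90, 173, 2073]);
translate([207, 118, 2073]) cube([1098, 173, 66]);


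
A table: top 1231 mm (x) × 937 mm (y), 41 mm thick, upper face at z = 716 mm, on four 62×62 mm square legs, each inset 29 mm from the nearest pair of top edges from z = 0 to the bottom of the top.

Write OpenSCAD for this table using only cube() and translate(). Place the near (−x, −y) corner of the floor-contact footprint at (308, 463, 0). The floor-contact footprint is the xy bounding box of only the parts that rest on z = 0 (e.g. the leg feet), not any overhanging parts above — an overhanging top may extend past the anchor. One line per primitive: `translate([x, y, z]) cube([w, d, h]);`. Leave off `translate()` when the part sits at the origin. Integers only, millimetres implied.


translate([279, 434, 675]) cube([1231, 937, 41]);
translate([308, 463, 0]) cube([62, 62, 675]);
translate([1419, 463, 0]) cube([62, 62, 675]);
translate([308, 1280, 0]) cube([62, 62, 675]);
translate([1419, 1280, 0]) cube([62, 62, 675]);


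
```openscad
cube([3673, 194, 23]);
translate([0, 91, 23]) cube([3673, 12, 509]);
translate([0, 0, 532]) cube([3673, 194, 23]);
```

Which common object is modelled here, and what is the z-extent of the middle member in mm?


An I-beam. The web height is 509 mm.

Two wide flanges with a thin centred web — an I-beam. Overall 555 mm minus two 23 mm flanges gives a web of 555 − 2·23 = 509 mm.


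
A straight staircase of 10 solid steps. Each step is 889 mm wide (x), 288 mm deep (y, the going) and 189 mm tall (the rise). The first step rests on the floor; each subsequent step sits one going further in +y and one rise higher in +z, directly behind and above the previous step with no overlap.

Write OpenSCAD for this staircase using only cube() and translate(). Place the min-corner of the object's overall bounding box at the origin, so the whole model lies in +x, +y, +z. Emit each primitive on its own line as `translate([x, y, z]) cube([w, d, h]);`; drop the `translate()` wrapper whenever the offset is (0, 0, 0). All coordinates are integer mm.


cube([889, 288, 189]);
translate([0, 288, 189]) cube([889, 288, 189]);
translate([0, 576, 378]) cube([889, 288, 189]);
translate([0, 864, 567]) cube([889, 288, 189]);
translate([0, 1152, 756]) cube([889, 288, 189]);
translate([0, 1440, 945]) cube([889, 288, 189]);
translate([0, 1728, 1134]) cube([889, 288, 189]);
translate([0, 2016, 1323]) cube([889, 288, 189]);
translate([0, 2304, 1512]) cube([889, 288, 189]);
translate([0, 2592, 1701]) cube([889, 288, 189]);


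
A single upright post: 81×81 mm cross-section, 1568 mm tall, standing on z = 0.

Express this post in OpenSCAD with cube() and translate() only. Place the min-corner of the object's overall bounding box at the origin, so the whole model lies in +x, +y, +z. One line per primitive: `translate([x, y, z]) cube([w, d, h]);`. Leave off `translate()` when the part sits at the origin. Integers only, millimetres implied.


cube([81, 81, 1568]);


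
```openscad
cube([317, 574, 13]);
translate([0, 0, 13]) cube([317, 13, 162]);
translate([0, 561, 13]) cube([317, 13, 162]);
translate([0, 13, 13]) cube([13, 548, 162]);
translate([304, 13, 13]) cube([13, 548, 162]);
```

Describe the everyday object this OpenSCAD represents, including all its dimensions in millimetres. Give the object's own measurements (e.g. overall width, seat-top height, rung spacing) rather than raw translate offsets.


An open-topped rectangular box: outside dimensions 317×574×175 mm, with a uniform wall and base thickness of 13 mm. The base is a full 317×574 slab on the floor; four walls sit on top of the base. The front and back walls (the −y and +y sides) span the full width; the two side walls fit between them.


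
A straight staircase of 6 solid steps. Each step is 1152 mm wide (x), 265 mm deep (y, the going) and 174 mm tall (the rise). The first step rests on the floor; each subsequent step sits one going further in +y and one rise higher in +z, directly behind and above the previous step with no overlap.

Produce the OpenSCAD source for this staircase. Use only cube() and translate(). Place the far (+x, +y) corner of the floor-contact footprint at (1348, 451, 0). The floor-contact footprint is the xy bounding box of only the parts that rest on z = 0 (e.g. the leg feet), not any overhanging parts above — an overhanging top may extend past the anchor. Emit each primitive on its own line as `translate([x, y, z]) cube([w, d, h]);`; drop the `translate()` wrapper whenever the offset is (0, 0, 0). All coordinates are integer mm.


translate([196, 186, 0]) cube([1152, 265, 174]);
translate([196, 451, 174]) cube([1152, 265, 174]);
translate([196, 716, 348]) cube([1152, 265, 174]);
translate([196, 981, 522]) cube([1152, 265, 174]);
translate([196, 1246, 696]) cube([1152, 265, 174]);
translate([196, 1511, 870]) cube([1152, 265, 174]);


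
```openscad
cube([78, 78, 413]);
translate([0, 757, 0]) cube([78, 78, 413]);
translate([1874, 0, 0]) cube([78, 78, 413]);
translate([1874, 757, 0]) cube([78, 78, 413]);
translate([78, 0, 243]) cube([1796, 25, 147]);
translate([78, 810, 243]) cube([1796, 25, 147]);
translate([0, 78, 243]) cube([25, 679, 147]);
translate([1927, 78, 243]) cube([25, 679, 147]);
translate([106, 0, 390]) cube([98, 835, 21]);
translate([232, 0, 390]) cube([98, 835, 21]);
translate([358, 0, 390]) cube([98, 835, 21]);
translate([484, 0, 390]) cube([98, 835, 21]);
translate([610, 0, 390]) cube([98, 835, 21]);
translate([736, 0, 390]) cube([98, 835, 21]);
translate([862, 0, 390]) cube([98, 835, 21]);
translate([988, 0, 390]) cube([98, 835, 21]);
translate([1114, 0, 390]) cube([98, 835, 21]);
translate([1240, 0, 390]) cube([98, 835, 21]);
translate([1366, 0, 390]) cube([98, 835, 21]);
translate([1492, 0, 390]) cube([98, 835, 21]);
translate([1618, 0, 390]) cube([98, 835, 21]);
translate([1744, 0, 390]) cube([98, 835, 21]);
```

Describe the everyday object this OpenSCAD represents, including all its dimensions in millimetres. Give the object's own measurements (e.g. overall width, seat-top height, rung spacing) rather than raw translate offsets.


A bed frame 1952 mm long (x) by 835 mm wide (y). Four 78×78 mm corner posts, 413 mm tall, at the corners of the footprint. Four rails of 25 mm thickness and 147 mm height run between adjacent posts with their undersides at z = 243 mm, their outer faces flush with the outside of the frame (the two x-running rails run between the posts' inner faces; the two y-running rails run between the posts' inner faces). 14 slats, each 98 mm wide (x) and 21 mm thick, lie across the top of the two x-running rails, running the full 835 mm width of the frame in y; along x they sit between the end posts with a 28 mm gap after the −x posts and between neighbouring slats, leaving 32 mm before the +x posts.


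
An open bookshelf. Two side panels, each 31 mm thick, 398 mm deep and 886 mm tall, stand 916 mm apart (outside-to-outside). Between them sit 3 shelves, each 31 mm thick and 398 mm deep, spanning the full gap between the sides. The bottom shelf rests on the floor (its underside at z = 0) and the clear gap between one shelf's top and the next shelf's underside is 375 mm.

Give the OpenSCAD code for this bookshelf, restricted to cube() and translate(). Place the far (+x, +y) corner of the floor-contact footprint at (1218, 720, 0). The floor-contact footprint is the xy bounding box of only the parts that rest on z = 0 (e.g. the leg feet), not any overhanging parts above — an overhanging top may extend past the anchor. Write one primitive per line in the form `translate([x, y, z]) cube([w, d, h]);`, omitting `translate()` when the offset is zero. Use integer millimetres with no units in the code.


translate([302, 322, 0]) cube([31, 398, 886]);
translate([1187, 322, 0]) cube([31, 398, 886]);
translate([333, 322, 0]) cube([854, 398, 31]);
translate([333, 322, 406]) cube([854, 398, 31]);
translate([333, 322, 812]) cube([854, 398, 31]);


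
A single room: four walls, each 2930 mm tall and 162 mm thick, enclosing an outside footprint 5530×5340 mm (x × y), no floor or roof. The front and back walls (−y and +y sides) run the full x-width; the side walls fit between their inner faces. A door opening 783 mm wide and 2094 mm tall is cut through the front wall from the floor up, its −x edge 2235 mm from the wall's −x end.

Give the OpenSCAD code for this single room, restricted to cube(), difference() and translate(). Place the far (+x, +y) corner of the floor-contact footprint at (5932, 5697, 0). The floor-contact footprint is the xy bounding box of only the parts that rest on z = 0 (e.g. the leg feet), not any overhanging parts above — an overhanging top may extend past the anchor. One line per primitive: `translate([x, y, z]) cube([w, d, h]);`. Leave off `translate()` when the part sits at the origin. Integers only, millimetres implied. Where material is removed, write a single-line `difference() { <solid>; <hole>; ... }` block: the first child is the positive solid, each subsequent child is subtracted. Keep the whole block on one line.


difference() { translate([402, 357, 0]) cube([5530, 162, 2930]); translate([2637, 357, 0]) cube([783, 162, 2094]); }
translate([402, 5535, 0]) cube([5530, 162, 2930]);
translate([402, 519, 0]) cube([162, 5016, 2930]);
translate([5770, 519, 0]) cube([162, 5016, 2930]);


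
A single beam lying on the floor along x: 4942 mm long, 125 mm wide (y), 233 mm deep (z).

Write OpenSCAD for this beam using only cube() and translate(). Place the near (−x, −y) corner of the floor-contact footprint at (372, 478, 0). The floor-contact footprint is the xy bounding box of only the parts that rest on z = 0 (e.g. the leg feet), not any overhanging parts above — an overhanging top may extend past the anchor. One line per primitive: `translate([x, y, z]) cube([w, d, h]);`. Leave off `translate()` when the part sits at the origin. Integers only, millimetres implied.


translate([372, 478, 0]) cube([4942, 125, 233]);


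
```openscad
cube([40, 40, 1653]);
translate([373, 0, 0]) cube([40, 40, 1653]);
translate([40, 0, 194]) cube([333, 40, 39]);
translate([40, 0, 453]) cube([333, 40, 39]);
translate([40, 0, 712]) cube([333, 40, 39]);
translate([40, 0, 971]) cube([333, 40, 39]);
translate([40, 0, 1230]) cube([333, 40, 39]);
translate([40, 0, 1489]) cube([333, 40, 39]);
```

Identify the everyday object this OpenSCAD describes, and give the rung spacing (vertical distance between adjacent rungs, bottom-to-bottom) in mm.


A ladder. The rung spacing is 259 mm.

Two tall 40×40 posts with 6 short bars between them — a ladder. Adjacent rungs sit at z = 194 and z = 453, so the spacing is 453 − 194 = 259 mm.


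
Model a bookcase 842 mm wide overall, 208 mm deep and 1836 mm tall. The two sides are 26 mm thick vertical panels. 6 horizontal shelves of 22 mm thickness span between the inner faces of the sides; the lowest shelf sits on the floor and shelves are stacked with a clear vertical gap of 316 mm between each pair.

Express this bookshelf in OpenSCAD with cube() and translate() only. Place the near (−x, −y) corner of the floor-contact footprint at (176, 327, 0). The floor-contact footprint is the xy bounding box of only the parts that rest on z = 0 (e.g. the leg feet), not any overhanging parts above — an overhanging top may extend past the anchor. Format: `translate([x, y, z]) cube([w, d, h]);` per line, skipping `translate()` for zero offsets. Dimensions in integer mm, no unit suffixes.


translate([176, 327, 0]) cube([26, 208, 1836]);
translate([992, 327, 0]) cube([26, 208, 1836]);
translate([202, 327, 0]) cube([790, 208, 22]);
translate([202, 327, 338]) cube([790, 208, 22]);
translate([202, 327, 676]) cube([790, 208, 22]);
translate([202, 327, 1014]) cube([790, 208, 22]);
translate([202, 327, 1352]) cube([790, 208, 22]);
translate([202, 327, 1690]) cube([790, 208, 22]);


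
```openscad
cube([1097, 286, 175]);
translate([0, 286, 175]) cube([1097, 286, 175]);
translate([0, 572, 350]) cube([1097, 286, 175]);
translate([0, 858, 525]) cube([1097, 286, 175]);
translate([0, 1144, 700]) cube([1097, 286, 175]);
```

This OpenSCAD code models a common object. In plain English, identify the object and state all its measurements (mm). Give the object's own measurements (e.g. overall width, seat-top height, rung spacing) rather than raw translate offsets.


A straight staircase of 5 solid steps. Each step is 1097 mm wide (x), 286 mm deep (y, the going) and 175 mm tall (the rise). The first step rests on the floor; each subsequent step sits one going further in +y and one rise higher in +z, directly behind and above the previous step with no overlap.


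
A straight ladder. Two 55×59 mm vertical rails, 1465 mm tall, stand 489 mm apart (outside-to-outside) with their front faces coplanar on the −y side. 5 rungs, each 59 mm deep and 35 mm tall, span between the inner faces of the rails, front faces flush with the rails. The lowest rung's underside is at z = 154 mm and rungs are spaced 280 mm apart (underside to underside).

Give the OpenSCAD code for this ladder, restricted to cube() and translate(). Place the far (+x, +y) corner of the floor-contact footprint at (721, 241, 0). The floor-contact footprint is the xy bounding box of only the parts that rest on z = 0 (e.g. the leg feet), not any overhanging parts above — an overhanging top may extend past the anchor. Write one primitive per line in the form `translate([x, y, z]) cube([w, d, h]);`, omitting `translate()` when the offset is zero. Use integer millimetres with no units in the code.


translate([232, 182, 0]) cube([55, 59, 1465]);
translate([666, 182, 0]) cube([55, 59, 1465]);
translate([287, 182, 154]) cube([379, 59, 35]);
translate([287, 182, 434]) cube([379, 59, 35]);
translate([287, 182, 714]) cube([379, 59, 35]);
translate([287, 182, 994]) cube([379, 59, 35]);
translate([287, 182, 1274]) cube([379, 59, 35]);


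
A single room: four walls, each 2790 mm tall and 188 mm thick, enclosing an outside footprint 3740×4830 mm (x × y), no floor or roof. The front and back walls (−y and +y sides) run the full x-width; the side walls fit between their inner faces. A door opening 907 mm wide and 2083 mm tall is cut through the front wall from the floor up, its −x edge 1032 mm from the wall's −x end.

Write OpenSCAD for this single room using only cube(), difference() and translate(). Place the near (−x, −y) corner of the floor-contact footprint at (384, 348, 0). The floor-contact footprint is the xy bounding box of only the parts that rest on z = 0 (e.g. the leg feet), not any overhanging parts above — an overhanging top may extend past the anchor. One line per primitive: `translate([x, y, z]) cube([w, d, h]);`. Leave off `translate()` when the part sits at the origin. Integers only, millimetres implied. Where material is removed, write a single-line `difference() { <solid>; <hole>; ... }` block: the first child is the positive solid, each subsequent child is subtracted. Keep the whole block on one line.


difference() { translate([384, 348, 0]) cube([3740, 188, 2790]); translate([1416, 348, 0]) cube([907, 188, 2083]); }
translate([384, 4990, 0]) cube([3740, 188, 2790]);
translate([384, 536, 0]) cube([188, 4454, 2790]);
translate([3936, 536, 0]) cube([188, 4454, 2790]);


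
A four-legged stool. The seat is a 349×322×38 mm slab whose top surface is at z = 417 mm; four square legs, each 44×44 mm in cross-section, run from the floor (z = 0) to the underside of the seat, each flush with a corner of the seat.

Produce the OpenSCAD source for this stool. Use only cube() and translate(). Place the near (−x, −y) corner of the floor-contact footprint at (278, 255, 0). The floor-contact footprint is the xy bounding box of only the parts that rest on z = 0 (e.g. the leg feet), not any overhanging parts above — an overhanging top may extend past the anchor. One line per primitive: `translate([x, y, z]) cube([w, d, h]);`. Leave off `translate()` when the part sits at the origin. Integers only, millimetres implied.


// leg_h = 417 - 38 = 379
translate([278, 255, 379]) cube([349, 322, 38]);
translate([278, 255, 0]) cube([44, 44, 379]);
translate([583, 255, 0]) cube([44, 44, 379]);
translate([278, 533, 0]) cube([44, 44, 379]);
translate([583, 533, 0]) cube([44, 44, 379]);


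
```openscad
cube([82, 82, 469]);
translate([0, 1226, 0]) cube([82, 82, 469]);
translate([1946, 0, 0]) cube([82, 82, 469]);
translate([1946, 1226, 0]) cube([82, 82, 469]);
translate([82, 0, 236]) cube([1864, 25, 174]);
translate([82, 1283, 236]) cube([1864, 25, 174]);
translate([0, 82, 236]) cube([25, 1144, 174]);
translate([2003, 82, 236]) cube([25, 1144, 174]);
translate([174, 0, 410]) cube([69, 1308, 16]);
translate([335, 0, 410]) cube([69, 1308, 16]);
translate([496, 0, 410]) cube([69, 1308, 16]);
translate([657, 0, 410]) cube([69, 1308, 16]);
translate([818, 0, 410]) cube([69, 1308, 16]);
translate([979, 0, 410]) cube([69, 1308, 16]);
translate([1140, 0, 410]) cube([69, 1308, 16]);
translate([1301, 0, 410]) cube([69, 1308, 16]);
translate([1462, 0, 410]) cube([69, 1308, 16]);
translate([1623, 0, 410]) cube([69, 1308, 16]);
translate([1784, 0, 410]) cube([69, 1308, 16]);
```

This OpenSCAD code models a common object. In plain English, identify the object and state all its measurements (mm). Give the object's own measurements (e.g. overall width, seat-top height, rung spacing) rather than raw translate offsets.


A bed frame 2028 mm long (x) by 1308 mm wide (y). Four 82×82 mm corner posts, 469 mm tall, at the corners of the footprint. Four rails of 25 mm thickness and 174 mm height run between adjacent posts with their undersides at z = 236 mm, their outer faces flush with the outside of the frame (the two x-running rails run between the posts' inner faces; the two y-running rails run between the posts' inner faces). 11 slats, each 69 mm wide (x) and 16 mm thick, lie across the top of the two x-running rails, running the full 1308 mm width of the frame in y; along x they sit between the end posts with a 92 mm gap after the −x posts and between neighbouring slats, leaving 93 mm before the +x posts.


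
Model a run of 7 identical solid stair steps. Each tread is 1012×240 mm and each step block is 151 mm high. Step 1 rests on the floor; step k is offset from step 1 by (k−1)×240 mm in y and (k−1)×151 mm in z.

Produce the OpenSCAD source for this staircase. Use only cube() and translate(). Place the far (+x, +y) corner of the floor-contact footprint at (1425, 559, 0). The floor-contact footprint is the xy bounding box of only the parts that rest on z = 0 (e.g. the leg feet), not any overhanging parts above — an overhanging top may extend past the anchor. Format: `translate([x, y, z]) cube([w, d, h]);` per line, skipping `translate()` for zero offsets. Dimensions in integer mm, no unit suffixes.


translate([413, 319, 0]) cube([1012, 240, 151]);
translate([413, 559, 151]) cube([1012, 240, 151]);
translate([413, 799, 302]) cube([1012, 240, 151]);
translate([413, 1039, 453]) cube([1012, 240, 151]);
translate([413, 1279, 604]) cube([1012, 240, 151]);
translate([413, 1519, 755]) cube([1012, 240, 151]);
translate([413, 1759, 906]) cube([1012, 240, 151]);


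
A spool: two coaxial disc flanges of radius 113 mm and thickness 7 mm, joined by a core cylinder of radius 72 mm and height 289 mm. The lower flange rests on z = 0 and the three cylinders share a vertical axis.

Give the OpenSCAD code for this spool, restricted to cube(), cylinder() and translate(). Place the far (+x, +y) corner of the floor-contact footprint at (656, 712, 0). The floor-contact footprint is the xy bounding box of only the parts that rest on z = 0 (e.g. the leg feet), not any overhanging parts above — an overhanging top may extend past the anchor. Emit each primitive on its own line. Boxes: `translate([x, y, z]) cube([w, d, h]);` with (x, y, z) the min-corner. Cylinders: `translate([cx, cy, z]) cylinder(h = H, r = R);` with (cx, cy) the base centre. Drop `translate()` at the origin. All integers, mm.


translate([543, 599, 0]) cylinder(h = 7, r = 113);
translate([543, 599, 7]) cylinder(h = 289, r = 72);
translate([543, 599, 296]) cylinder(h = 7, r = 113);


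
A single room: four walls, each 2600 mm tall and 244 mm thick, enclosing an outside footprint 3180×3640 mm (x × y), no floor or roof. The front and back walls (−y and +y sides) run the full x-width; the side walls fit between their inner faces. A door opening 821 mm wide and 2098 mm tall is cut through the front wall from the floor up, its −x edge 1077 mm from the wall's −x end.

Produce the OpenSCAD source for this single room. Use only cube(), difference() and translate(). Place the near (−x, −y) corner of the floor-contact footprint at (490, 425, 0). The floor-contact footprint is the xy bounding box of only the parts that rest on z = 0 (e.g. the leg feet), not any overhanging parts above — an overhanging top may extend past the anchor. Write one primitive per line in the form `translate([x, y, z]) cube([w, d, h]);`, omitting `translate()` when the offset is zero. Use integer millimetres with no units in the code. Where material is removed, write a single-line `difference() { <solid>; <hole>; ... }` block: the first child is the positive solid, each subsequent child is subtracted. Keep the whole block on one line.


difference() { translate([490, 425, 0]) cube([3180, 244, 2600]); translate([1567, 425, 0]) cube([821, 244, 2098]); }
translate([490, 3821, 0]) cube([3180, 244, 2600]);
translate([490, 669, 0]) cube([244, 3152, 2600]);
translate([3426, 669, 0]) cube([244, 3152, 2600]);


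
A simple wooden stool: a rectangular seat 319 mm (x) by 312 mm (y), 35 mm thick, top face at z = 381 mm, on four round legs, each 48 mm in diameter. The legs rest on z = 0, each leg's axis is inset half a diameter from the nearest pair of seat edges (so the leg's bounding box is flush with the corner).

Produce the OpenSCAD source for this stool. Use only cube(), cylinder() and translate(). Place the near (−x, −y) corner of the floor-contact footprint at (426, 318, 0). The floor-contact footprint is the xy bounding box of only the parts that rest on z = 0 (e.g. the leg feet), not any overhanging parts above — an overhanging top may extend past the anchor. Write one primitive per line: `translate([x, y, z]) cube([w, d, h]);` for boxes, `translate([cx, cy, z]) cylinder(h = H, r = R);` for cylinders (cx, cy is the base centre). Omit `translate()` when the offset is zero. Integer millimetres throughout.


// leg_h = 381 - 35 = 346
translate([426, 318, 346]) cube([319, 312, 35]);
translate([450, 342, 0]) cylinder(h = 346, r = 24);
translate([721, 342, 0]) cylinder(h = 346, r = 24);
translate([450, 606, 0]) cylinder(h = 346, r = 24);
translate([721, 606, 0]) cylinder(h = 346, r = 24);


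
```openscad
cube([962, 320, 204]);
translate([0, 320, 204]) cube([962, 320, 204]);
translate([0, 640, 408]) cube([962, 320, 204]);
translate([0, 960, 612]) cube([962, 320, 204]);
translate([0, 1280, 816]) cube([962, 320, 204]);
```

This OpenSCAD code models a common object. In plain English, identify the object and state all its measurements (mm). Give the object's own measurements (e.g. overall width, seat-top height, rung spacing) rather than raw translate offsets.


A straight staircase of 5 solid steps. Each step is 962 mm wide (x), 320 mm deep (y, the going) and 204 mm tall (the rise). The first step rests on the floor; each subsequent step sits one going further in +y and one rise higher in +z, directly behind and above the previous step with no overlap.


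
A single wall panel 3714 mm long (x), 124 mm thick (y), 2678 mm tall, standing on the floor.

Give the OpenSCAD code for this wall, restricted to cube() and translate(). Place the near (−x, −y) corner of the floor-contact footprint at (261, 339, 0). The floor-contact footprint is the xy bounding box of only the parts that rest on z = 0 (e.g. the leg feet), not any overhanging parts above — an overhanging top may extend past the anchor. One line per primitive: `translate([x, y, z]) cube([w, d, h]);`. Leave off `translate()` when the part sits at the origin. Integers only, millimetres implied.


translate([261, 339, 0]) cube([3714, 124, 2678]);


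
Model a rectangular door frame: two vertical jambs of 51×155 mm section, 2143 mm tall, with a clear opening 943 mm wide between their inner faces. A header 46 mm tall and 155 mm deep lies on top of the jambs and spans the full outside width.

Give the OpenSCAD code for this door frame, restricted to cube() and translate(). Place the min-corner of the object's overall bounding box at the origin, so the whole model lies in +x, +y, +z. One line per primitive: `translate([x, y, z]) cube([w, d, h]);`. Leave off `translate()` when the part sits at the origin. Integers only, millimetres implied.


cube([51, 155, 2143]);
translate([994, 0, 0]) cube([51, 155, 2143]);
translate([0, 0, 2143]) cube([1045, 155, 46]);


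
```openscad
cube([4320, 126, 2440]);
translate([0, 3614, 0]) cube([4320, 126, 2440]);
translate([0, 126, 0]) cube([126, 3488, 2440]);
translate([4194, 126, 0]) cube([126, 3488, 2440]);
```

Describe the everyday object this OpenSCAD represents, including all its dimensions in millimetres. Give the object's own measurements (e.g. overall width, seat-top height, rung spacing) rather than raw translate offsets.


The wall frame of a small rectangular building: four walls, each 2440 mm tall and 126 mm thick, enclosing a footprint 4320 mm (x) by 3740 mm (y) outside-to-outside, with no floor or roof. The front and back walls (the −y and +y sides) span the full width; the two side walls fit between them.


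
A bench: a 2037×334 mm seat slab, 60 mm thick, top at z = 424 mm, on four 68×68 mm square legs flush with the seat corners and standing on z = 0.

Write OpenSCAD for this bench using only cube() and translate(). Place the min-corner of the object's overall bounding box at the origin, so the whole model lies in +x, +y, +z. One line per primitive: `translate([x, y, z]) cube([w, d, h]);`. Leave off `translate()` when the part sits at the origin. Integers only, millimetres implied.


translate([0, 0, 364]) cube([2037, 334, 60]);
cube([68, 68, 364]);
translate([0, 266, 0]) cube([68, 68, 364]);
translate([1969, 0, 0]) cube([68, 68, 364]);
translate([1969, 266, 0]) cube([68, 68, 364]);


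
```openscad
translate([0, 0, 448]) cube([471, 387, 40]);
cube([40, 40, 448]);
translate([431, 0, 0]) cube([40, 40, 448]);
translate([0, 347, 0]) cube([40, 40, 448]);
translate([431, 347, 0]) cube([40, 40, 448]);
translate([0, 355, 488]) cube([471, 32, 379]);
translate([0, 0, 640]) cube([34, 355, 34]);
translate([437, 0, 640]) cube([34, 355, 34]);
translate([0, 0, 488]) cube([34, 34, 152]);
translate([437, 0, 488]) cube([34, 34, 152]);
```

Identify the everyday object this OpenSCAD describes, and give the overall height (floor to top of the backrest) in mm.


A chair. The overall height is 867 mm.

A slab on four corner posts with a tall panel at the back — a chair. The seat slab sits at z = 448 with thickness 40, and the 379 mm backrest starts at the seat top, so the overall height is 448 + 40 + 379 = 867 mm.


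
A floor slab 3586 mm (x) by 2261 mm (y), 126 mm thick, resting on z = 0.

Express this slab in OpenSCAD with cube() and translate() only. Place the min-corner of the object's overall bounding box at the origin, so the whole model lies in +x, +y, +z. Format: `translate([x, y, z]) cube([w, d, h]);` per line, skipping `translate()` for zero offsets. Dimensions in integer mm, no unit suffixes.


cube([3586, 2261, 126]);


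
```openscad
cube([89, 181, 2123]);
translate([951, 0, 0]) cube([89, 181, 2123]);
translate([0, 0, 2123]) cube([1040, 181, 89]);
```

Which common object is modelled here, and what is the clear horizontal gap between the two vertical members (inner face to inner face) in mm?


A door frame. The clear opening width is 862 mm.

Two 2123 mm tall posts with a header on top — a door frame. The left jamb is 89 mm wide at x = 0; the right jamb starts at x = 951. The clear opening is 951 − 89 = 862 mm.


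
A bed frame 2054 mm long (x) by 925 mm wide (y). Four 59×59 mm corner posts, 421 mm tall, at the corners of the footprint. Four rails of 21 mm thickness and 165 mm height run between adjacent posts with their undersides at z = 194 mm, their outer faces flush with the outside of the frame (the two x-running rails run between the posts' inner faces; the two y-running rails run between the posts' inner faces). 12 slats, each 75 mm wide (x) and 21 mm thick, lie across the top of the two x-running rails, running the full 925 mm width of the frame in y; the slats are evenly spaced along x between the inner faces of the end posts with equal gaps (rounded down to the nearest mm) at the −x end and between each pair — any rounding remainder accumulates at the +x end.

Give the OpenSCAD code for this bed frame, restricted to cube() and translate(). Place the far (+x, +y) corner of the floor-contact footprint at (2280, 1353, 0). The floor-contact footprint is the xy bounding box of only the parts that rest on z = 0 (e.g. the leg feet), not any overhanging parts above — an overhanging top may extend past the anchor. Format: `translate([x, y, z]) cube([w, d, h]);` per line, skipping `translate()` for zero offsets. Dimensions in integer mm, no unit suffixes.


// slat z = rail_z + rail_h = 194 + 165 = 359
// slat gap = ⌊(1936 − 12·75) / 13⌋ = 79
translate([226, 428, 0]) cube([59, 59, 421]);
translate([226, 1294, 0]) cube([59, 59, 421]);
translate([2221, 428, 0]) cube([59, 59, 421]);
translate([2221, 1294, 0]) cube([59, 59, 421]);
translate([285, 428, 194]) cube([1936, 21, 165]);
translate([285, 1332, 194]) cube([1936, 21, 165]);
translate([226, 487, 194]) cube([21, 807, 165]);
translate([2259, 487, 194]) cube([21, 807, 165]);
translate([364, 428, 359]) cube([75, 925, 21]);
translate([518, 428, 359]) cube([75, 925, 21]);
translate([672, 428, 359]) cube([75, 925, 21]);
translate([826, 428, 359]) cube([75, 925, 21]);
translate([980, 428, 359]) cube([75, 925, 21]);
translate([1134, 428, 359]) cube([75, 925, 21]);
translate([1288, 428, 359]) cube([75, 925, 21]);
translate([1442, 428, 359]) cube([75, 925, 21]);
translate([1596, 428, 359]) cube([75, 925, 21]);
translate([1750, 428, 359]) cube([75, 925, 21]);
translate([1904, 428, 359]) cube([75, 925, 21]);
translate([2058, 428, 359]) cube([75, 925, 21]);


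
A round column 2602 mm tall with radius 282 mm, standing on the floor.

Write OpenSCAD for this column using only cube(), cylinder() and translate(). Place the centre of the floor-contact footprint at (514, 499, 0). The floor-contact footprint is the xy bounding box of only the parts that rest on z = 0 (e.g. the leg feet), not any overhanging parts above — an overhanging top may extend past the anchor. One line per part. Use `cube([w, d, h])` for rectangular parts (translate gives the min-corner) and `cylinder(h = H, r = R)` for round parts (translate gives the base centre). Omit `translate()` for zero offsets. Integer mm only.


translate([514, 499, 0]) cylinder(h = 2602, r = 282);


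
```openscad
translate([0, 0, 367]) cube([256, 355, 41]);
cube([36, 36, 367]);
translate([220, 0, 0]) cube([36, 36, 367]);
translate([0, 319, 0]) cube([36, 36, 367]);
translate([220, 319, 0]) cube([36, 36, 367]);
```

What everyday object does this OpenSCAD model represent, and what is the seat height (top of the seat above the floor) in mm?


A stool. The seat height is 408 mm.

A 256×355×41 slab at z = 367 on four corner posts — a stool. The seat top is 367 + 41 = 408 mm.


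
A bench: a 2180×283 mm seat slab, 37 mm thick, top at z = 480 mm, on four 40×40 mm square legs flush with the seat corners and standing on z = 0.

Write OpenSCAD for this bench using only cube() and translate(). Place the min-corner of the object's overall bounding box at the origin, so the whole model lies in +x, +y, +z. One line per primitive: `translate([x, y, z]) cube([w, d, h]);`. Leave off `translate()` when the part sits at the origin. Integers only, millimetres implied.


// leg_h = 480 − 37 = 443
translate([0, 0, 443]) cube([2180, 283, 37]);
cube([40, 40, 443]);
translate([0, 243, 0]) cube([40, 40, 443]);
translate([2140, 0, 0]) cube([40, 40, 443]);
translate([2140, 243, 0]) cube([40, 40, 443]);


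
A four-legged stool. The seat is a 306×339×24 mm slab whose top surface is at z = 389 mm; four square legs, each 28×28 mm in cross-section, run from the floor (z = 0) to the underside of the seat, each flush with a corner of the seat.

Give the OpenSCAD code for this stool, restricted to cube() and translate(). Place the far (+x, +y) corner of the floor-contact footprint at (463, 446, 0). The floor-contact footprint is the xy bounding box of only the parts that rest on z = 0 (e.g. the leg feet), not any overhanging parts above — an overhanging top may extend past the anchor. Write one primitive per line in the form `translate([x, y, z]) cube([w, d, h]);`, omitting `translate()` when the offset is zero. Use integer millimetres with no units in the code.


// leg_h = 389 - 24 = 365
translate([157, 107, 365]) cube([306, 339, 24]);
translate([157, 107, 0]) cube([28, 28, 365]);
translate([435, 107, 0]) cube([28, 28, 365]);
translate([157, 418, 0]) cube([28, 28, 365]);
translate([435, 418, 0]) cube([28, 28, 365]);


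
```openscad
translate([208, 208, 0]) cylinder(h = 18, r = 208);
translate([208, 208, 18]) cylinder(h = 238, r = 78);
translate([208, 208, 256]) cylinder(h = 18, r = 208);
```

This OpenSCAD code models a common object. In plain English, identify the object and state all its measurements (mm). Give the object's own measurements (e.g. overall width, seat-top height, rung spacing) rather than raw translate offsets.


A spool: two coaxial disc flanges of radius 208 mm and thickness 18 mm, joined by a core cylinder of radius 78 mm and height 238 mm. The lower flange rests on z = 0 and the three cylinders share a vertical axis.


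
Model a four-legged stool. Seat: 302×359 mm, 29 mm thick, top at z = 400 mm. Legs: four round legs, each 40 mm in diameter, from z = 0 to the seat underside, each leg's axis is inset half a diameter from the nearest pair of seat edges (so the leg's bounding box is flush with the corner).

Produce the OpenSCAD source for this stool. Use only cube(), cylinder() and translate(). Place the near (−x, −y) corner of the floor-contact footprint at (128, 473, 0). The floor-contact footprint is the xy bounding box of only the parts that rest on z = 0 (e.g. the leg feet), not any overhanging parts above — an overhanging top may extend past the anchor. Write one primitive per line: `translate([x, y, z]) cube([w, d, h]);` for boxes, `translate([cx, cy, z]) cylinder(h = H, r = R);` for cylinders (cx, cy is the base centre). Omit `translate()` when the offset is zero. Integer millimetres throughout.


translate([128, 473, 371]) cube([302, 359, 29]);
translate([148, 493, 0]) cylinder(h = 371, r = 20);
translate([410, 493, 0]) cylinder(h = 371, r = 20);
translate([148, 812, 0]) cylinder(h = 371, r = 20);
translate([410, 812, 0]) cylinder(h = 371, r = 20);


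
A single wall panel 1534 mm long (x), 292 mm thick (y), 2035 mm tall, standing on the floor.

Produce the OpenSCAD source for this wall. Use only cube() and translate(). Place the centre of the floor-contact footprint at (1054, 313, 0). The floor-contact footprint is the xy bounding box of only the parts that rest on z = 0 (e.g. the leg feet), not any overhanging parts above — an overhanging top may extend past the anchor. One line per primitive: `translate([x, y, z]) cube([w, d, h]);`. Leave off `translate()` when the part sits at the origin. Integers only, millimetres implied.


translate([287, 167, 0]) cube([1534, 292, 2035]);


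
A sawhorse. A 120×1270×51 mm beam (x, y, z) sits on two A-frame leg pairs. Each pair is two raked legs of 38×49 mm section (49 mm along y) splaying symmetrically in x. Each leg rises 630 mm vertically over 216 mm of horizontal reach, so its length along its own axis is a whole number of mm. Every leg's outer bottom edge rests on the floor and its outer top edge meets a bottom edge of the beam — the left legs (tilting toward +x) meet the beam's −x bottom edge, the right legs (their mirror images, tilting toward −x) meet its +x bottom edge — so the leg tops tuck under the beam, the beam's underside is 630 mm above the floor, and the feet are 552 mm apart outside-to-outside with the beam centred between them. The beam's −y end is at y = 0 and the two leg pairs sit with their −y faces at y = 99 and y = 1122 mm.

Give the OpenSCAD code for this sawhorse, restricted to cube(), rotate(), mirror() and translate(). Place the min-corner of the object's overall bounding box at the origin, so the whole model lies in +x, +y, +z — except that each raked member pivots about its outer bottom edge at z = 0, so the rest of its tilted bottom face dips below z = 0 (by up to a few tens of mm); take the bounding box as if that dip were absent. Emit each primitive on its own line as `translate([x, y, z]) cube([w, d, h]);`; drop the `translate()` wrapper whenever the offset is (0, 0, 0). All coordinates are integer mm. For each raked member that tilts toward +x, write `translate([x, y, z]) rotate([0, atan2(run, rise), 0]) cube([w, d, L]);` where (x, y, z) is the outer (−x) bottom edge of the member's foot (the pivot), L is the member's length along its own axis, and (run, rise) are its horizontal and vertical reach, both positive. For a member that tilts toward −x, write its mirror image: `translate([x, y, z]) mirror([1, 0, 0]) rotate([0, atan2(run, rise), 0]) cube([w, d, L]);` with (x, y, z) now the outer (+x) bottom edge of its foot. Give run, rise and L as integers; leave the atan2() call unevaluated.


translate([216, 0, 630]) cube([120, 1270, 51]);
translate([0, 99, 0]) rotate([0, atan2(216, 630), 0]) cube([38, 49, 666]);
translate([552, 99, 0]) mirror([1, 0, 0]) rotate([0, atan2(216, 630), 0]) cube([38, 49, 666]);
translate([0, 1122, 0]) rotate([0, atan2(216, 630), 0]) cube([38, 49, 666]);
translate([552, 1122, 0]) mirror([1, 0, 0]) rotate([0, atan2(216, 630), 0]) cube([38, 49, 666]);


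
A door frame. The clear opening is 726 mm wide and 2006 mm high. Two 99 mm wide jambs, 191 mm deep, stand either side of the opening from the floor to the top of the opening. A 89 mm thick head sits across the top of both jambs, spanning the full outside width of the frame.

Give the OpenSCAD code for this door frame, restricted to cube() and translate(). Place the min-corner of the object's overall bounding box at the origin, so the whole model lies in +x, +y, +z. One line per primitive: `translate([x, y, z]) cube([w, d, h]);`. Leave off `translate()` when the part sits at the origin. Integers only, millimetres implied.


cube([99, 191, 2006]);
translate([825, 0, 0]) cube([99, 191, 2006]);
translate([0, 0, 2006]) cube([924, 191, 89]);


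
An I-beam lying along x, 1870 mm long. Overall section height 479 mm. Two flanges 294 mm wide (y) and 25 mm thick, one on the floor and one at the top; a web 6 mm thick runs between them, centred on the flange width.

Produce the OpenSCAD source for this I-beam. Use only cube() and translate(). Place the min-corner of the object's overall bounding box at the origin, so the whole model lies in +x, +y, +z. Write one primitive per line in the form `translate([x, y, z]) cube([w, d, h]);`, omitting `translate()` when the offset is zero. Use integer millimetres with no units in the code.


cube([1870, 294, 25]);
translate([0, 144, 25]) cube([1870, 6, 429]);
translate([0, 0, 454]) cube([1870, 294, 25]);
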